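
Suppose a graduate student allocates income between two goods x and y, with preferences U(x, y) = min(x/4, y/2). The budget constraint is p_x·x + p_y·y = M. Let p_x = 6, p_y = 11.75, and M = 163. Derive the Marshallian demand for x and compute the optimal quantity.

x* = 13.7263

Demand: x*(p_x,p_y,M) = 4·M/(4·p_x + 2·p_y), y* = 2·M/(4·p_x + 2·p_y).
Here 4·6 + 2·11.75 = 47.5, giving x* = 13.7263.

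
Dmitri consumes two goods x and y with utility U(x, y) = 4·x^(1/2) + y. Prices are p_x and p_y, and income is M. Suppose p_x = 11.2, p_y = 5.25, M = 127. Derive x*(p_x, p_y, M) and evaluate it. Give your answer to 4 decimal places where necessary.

Set MRS = p_x/p_y: 2·x^(−1/2) = p_x/p_y.
Solve: √x = 2·p_y/p_x, so x*(p_x,p_y) = (2·p_y/p_x)², and y* = (M − p_x·x*)/p_y.
Plugging in: x* = (2·5.25/11.2)² = 0.8789.

x* = 0.8789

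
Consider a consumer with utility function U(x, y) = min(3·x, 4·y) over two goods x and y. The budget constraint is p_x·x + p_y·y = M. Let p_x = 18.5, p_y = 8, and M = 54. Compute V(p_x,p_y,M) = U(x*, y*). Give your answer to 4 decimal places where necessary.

V = 6.6122

Demand: x*(p_x,p_y,M) = 4·M/(4·p_x + 3·p_y), y* = 3·M/(4·p_x + 3·p_y).
Here 4·18.5 + 3·8 = 98, giving x* = 2.2041 and y* = 1.6531.
Utility at the optimum: U(2.2041, 1.6531) = 6.6122.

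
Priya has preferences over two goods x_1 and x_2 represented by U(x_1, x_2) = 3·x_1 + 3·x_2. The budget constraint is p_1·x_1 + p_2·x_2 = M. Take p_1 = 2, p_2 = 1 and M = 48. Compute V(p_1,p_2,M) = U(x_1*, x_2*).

V = 144

Linear utility — the consumer picks whichever good has higher MU/price: 3/2 = 1.5 vs 3/1 = 3.
x_2 gives more utility per dollar, so spend all income on x_2: x_2* = M/p_2, x_1* = 0.
Numerically: x_1* = 0, x_2* = 48.
Utility at the optimum: U(0, 48) = 144.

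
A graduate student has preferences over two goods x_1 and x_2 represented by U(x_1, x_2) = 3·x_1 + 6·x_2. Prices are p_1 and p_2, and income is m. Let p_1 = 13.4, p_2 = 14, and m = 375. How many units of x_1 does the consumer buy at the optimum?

x_1* = 0

x_2 gives more utility per dollar, so spend all income on x_2: x_2* = m/p_2, x_1* = 0.
Numerically: x_1* = 0, x_2* = 26.7857.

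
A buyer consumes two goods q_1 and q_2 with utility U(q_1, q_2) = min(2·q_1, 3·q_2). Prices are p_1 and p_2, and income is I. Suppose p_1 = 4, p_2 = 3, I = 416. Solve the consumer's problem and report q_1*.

With perfect complements, no substitution: consume in ratio q_1:q_2 = 3:2.
Budget: p_1·q_1 + p_2·(2/3)·q_1 = I, so (3·p_1 + 2·p_2)·q_1 = 3·I.
Demand: q_1*(p_1,p_2,I) = 3·I/(3·p_1 + 2·p_2), q_2* = 2·I/(3·p_1 + 2·p_2).
Here 3·4 + 2·3 = 18, giving q_1* = 69.3333.

q_1* = 69.3333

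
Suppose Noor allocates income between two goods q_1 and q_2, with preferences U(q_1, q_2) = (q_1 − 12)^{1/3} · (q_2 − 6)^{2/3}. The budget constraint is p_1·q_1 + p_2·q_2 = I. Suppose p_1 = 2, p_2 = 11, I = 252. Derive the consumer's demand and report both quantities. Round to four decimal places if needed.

Let q_1' = q_1−12, q_2' = q_2−6. MRS = (1/2)·q_2'/q_1' = p_1/p_2.
After buying the subsistence bundle (12, 6), a share 1/3 of the remaining income goes to q_1: q_1* = 12 + 1/3·(I − 12p_1 − 6p_2)/p_1.
Discretionary income = 252 − 12·2 − 6·11 = 162; q_1* = 12 + 1/3·162/2 = 39; q_2* = 6 + 2/3·162/11 = 15.8182.

q_1* = 39, q_2* = 15.8182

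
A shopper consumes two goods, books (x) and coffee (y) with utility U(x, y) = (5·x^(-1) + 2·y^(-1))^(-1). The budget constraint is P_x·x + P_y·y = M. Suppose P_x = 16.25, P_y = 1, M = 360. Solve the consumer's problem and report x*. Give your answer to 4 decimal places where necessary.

x* = 19.1494

MRS = MU_x/MU_y = (5/2)·(y/x)^(2). Set equal to P_x/P_y.
Solve for the ratio: y/x = [(2/5)·P_x/P_y]^(0.5).
With the ratio pinned down, the budget gives x* = M/(P_x + P_y·(y/x)) and y* = (y/x)·x*.
Numerically y/x = 2.54951, so x* = 360/(16.25 + 1·2.54951) = 19.1494.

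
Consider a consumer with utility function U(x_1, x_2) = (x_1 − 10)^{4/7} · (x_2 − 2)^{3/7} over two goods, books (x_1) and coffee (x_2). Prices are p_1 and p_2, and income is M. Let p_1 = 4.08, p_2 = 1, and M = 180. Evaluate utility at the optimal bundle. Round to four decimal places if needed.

Let x_1' = x_1−10, x_2' = x_2−2. MRS = (4/3)·x_2'/x_1' = p_1/p_2.
Substituting into the budget: x_1* = 10 + 4/7·(M − 10·p_1 − 2·p_2)/p_1, and x_2* = 2 + 3/7·(…)/p_2.
Discretionary income = 180 − 10·4.08 − 2·1 = 137.2; x_1* = 10 + 4/7·137.2/4.08 = 29.2157; x_2* = 2 + 3/7·137.2/1 = 60.8.
Utility at the optimum: U(29.2157, 60.8) = 31.0329.

V = 31.0329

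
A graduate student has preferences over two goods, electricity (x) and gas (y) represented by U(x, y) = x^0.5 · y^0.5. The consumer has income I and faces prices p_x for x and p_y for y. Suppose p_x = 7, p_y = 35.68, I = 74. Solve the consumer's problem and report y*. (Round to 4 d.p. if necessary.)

y* = 1.037

Tangency: MRS = y/x = p_x/p_y.
So 0.5·p_y·y = 0.5·p_x·x; combined with the budget, a share 0.5 of income goes to x.
Demand: x*(p_x,p_y,I) = 0.5·I/p_x and y* = 0.5·I/p_y.
At p_x=7, p_y=35.68, I=74: y* = 0.5·74/35.68 = 1.037.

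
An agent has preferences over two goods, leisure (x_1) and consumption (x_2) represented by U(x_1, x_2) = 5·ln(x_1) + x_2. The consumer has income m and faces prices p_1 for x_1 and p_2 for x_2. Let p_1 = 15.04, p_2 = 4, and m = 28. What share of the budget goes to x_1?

share on x_1 = 0.7143

MU_x_1 = 5/x_1, MU_x_2 = 1. Tangency: 5/x_1 = p_1/p_2.
So x_1*(p_1,p_2) = 5·p_2/p_1, independent of income; and x_2* = (m − 5·p_2)/p_2.
At the given prices: x_1* = 5·4/15.04 = 1.3298, and x_2* = 2.
Expenditure on x_1: 15.04·1.3298 = 20; share = 0.7143.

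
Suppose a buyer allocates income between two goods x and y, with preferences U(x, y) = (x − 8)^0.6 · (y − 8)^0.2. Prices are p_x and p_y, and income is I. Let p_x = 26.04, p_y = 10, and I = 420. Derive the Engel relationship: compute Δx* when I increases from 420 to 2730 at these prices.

Discretionary income = 420 − 8·26.04 − 8·10 = 131.68; x* = 8 + 0.75·131.68/26.04 = 11.7926.
At I' = 2730: x* = 78.3249. Change: 78.3249 − 11.7926 = 66.5323.

Δx* = 66.5323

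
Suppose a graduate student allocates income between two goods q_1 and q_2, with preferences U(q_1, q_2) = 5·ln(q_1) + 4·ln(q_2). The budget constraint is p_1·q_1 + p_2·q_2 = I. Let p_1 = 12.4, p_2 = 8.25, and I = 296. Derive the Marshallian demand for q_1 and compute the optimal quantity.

q_1* = 13.2616

Demand: q_1*(p_1,p_2,I) = 5/9·I/p_1 and q_2* = 4/9·I/p_2.
At p_1=12.4, p_2=8.25, I=296: q_1* = 5/9·296/12.4 = 13.2616.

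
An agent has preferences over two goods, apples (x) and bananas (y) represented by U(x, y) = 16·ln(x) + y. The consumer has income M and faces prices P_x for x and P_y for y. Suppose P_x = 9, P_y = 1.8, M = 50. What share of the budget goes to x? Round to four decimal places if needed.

share on x = 0.576

So x*(P_x,P_y) = 16·P_y/P_x, independent of income; and y* = (M − 16·P_y)/P_y.
At the given prices: x* = 16·1.8/9 = 3.2, and y* = 11.7778.
Expenditure on x: 9·3.2 = 28.8; share = 0.576.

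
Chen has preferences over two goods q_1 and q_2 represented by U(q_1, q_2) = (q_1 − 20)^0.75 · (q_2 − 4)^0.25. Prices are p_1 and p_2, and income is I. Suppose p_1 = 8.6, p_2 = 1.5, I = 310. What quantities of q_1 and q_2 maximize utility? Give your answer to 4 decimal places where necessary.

q_1* = 31.5116, q_2* = 26

This is Cobb-Douglas in (q_1−20, q_2−4): tangency gives 0.75·p_2·(q_2−4) = 0.25·p_1·(q_1−20).
After buying the subsistence bundle (20, 4), a share 0.75 of the remaining income goes to q_1: q_1* = 20 + 0.75·(I − 20p_1 − 4p_2)/p_1.
Discretionary income = 310 − 20·8.6 − 4·1.5 = 132; q_1* = 20 + 0.75·132/8.6 = 31.5116; q_2* = 4 + 0.25·132/1.5 = 26.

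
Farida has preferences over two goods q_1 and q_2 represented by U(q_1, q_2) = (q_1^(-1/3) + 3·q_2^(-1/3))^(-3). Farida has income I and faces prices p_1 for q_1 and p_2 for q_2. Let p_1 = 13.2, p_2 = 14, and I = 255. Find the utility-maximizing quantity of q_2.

q_2* = 12.7169

MU_q_1 ∝ q_1^(-4/3), MU_q_2 ∝ 3·q_2^(-4/3), so MRS = (1/3)·(q_2/q_1)^(4/3) = p_1/p_2.
Solve for the ratio: q_2/q_1 = [3·p_1/p_2]^(0.75).
Substitute q_2 = (q_2/q_1)·q_1 into the budget: q_1* = I/(p_1 + p_2·(q_2/q_1)).
Numerically q_2/q_1 = 2.181099, so q_1* = 255/(13.2 + 14·2.181099) = 5.8305 and q_2* = 2.181099·5.8305 = 12.7169.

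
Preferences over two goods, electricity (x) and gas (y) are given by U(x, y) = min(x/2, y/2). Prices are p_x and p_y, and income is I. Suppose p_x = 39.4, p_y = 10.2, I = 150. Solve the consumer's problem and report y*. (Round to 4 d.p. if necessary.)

y* = 3.0242

With perfect complements, no substitution: consume in ratio x:y = 2:2.
Budget: p_x·x + p_y·x = I, so (2·p_x + 2·p_y)·x = 2·I.
Demand: x*(p_x,p_y,I) = 2·I/(2·p_x + 2·p_y), y* = 2·I/(2·p_x + 2·p_y).
Here 2·39.4 + 2·10.2 = 99.2, giving y* = 3.0242.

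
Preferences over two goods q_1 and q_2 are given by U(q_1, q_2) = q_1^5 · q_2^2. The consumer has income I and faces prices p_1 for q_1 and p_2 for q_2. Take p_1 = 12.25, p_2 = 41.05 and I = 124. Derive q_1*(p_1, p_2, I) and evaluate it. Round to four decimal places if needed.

q_1* = 7.2303

Tangency: MRS = (5/2)·q_2/q_1 = p_1/p_2.
Rearranging, p_2·q_2 = (2/5)·p_1·q_1. Substituting into the budget gives p_1·q_1·(1 + (2/5)) = I.
Demand: q_1*(p_1,p_2,I) = 5/7·I/p_1 and q_2* = 2/7·I/p_2.
At p_1=12.25, p_2=41.05, I=124: q_1* = 5/7·124/12.25 = 7.2303.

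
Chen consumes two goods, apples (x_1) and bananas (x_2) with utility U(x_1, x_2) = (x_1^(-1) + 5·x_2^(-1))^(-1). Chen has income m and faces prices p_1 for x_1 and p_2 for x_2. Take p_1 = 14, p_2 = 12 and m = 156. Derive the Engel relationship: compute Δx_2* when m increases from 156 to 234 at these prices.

With the ratio pinned down, the budget gives x_1* = m/(p_1 + p_2·(x_2/x_1)) and x_2* = (x_2/x_1)·x_1*.
Numerically x_2/x_1 = 2.415229, so x_1* = 156/(14 + 12·2.415229) = 3.6294 and x_2* = 2.415229·3.6294 = 8.7657.
At m' = 234: x_2* = 13.1486. Change: 13.1486 − 8.7657 = 4.3829.

Δx_2* = 4.3829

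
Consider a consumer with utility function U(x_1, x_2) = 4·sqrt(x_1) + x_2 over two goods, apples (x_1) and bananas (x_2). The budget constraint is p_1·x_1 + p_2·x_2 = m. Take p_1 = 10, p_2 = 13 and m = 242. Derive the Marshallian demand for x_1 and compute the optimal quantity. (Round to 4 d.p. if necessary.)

Solve: √x_1 = 2·p_2/p_1, so x_1*(p_1,p_2) = (2·p_2/p_1)², and x_2* = (m − p_1·x_1*)/p_2.
Plugging in: x_1* = (2·13/10)² = 6.76.

x_1* = 6.76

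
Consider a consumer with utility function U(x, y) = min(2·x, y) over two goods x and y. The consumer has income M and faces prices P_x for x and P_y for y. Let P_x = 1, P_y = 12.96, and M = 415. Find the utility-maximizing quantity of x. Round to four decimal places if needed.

x* = 15.416

Demand: x*(P_x,P_y,M) = M/(P_x + 2·P_y), y* = 2·M/(P_x + 2·P_y).
Here 1 + 2·12.96 = 26.92, giving x* = 15.416.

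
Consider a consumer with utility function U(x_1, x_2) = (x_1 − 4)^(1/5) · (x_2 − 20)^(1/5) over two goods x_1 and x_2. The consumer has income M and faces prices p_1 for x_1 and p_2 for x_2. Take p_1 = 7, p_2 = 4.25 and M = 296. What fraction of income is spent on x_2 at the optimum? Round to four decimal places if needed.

share on x_2 = 0.5963

Let x_1' = x_1−4, x_2' = x_2−20. MRS = x_2'/x_1' = p_1/p_2.
After buying the subsistence bundle (4, 20), a share 0.5 of the remaining income goes to x_1: x_1* = 4 + 0.5·(M − 4p_1 − 20p_2)/p_1.
Discretionary income = 296 − 4·7 − 20·4.25 = 183; x_1* = 4 + 0.5·183/7 = 17.0714; x_2* = 20 + 0.5·183/4.25 = 41.5294.
Expenditure on x_2: 4.25·41.5294 = 176.5; share = 0.5963.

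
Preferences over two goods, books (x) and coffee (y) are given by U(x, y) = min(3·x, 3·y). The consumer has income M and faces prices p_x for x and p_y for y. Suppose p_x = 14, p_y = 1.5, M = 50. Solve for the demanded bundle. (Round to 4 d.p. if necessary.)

x* = 3.2258, y* = 3.2258

With perfect complements, no substitution: consume in ratio x:y = 3:3.
Budget: p_x·x + p_y·x = M, so (3·p_x + 3·p_y)·x = 3·M.
Demand: x*(p_x,p_y,M) = 3·M/(3·p_x + 3·p_y), y* = 3·M/(3·p_x + 3·p_y).
Here 3·14 + 3·1.5 = 46.5, giving x* = 3.2258 and y* = 3.2258.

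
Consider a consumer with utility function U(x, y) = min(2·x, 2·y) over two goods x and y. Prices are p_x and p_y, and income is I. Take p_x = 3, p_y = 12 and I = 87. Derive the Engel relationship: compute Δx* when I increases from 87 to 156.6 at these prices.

Δx* = 4.64

Leontief preferences: the optimum is at the kink where x/2 = y/2, i.e. y = x.
Budget: p_x·x + p_y·x = I, so (2·p_x + 2·p_y)·x = 2·I.
Demand: x*(p_x,p_y,I) = 2·I/(2·p_x + 2·p_y), y* = 2·I/(2·p_x + 2·p_y).
Here 2·3 + 2·12 = 30, giving x* = 5.8.
At I' = 156.6: x* = 10.44. Change: 10.44 − 5.8 = 4.64.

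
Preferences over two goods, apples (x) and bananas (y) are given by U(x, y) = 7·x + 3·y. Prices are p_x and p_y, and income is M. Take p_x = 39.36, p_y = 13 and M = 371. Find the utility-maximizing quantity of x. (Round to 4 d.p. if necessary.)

x* = 0

y gives more utility per dollar, so spend all income on y: y* = M/p_y, x* = 0.
Numerically: x* = 0, y* = 28.5385.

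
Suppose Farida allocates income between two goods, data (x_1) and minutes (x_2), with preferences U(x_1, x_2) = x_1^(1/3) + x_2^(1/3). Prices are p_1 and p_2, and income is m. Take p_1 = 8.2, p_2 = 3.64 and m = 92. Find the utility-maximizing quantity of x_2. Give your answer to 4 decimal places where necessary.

MU_x_1 ∝ x_1^(-2/3), MU_x_2 ∝ x_2^(-2/3), so MRS = (x_2/x_1)^(2/3) = p_1/p_2.
Solve for the ratio: x_2/x_1 = [p_1/p_2]^(1.5).
With the ratio pinned down, the budget gives x_1* = m/(p_1 + p_2·(x_2/x_1)) and x_2* = (x_2/x_1)·x_1*.
Numerically x_2/x_1 = 3.381183, so x_1* = 92/(8.2 + 3.64·3.381183) = 4.4862 and x_2* = 3.381183·4.4862 = 15.1685.

x_2* = 15.1685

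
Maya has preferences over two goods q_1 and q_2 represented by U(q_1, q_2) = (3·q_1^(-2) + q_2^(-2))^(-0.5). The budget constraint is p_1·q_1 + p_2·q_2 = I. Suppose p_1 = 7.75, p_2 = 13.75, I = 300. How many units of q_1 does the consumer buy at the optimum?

MU_q_1 ∝ 3·q_1^(-3), MU_q_2 ∝ q_2^(-3), so MRS = 3·(q_2/q_1)^(3) = p_1/p_2.
Hence q_2/q_1 = ((1/3)·p_1/p_2)^(1/(3)), i.e. raised to the 1/3 power.
With the ratio pinned down, the budget gives q_1* = I/(p_1 + p_2·(q_2/q_1)) and q_2* = (q_2/q_1)·q_1*.
Numerically q_2/q_1 = 0.572742, so q_1* = 300/(7.75 + 13.75·0.572742) = 19.1997.

q_1* = 19.1997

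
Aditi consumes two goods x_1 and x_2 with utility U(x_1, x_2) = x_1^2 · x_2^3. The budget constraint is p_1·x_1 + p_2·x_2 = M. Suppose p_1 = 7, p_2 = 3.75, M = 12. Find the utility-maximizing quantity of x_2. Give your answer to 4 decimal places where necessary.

The MRS is (2/3)·x_2/x_1. Set MRS = p_1/p_2.
Rearranging, p_2·x_2 = (3/2)·p_1·x_1. Substituting into the budget gives p_1·x_1·(1 + (3/2)) = M.
Demand: x_1*(p_1,p_2,M) = 0.4·M/p_1 and x_2* = 0.6·M/p_2.
At p_1=7, p_2=3.75, M=12: x_2* = 0.6·12/3.75 = 1.92.

x_2* = 1.92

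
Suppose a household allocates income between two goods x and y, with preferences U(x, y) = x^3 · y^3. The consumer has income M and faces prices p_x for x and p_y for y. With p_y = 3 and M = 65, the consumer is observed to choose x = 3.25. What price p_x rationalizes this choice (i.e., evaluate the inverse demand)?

MU_x/MU_y = (3·y)/(3·x); tangency sets this equal to p_x/p_y.
Rearranging, p_y·y = p_x·x. Substituting into the budget gives p_x·x·(1 + 1) = M.
Demand: x*(p_x,p_y,M) = 0.5·M/p_x and y* = 0.5·M/p_y.
Set x* = 3.25 in the demand function and solve for p_x: p_x = 10.

p_x = 10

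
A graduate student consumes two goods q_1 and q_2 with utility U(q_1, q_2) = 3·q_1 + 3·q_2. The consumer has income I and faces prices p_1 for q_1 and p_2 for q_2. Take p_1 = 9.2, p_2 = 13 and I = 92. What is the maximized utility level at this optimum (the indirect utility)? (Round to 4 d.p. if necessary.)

V = 30

Perfect substitutes: compare marginal utility per dollar. 3/p_1 vs 3/p_2 → 0.3261 vs 0.2308.
q_1 gives more utility per dollar, so spend all income on q_1: q_1* = I/p_1, q_2* = 0.
Numerically: q_1* = 10, q_2* = 0.
Utility at the optimum: U(10, 0) = 30.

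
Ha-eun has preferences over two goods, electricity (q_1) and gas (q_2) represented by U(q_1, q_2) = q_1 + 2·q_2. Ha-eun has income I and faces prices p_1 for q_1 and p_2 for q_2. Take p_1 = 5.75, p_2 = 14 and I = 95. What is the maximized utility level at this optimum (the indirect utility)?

V = 16.5217

Linear utility — the consumer picks whichever good has higher MU/price: 1/5.75 = 0.1739 vs 2/14 = 0.1429.
q_1 gives more utility per dollar, so spend all income on q_1: q_1* = I/p_1, q_2* = 0.
Numerically: q_1* = 16.5217, q_2* = 0.
Utility at the optimum: U(16.5217, 0) = 16.5217.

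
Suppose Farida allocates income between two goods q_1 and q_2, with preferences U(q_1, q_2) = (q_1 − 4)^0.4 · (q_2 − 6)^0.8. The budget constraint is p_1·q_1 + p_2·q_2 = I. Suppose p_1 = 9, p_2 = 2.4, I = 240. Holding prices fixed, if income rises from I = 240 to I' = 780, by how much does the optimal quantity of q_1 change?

Δq_1* = 20

Let q_1' = q_1−4, q_2' = q_2−6. MRS = (1/2)·q_2'/q_1' = p_1/p_2.
After buying the subsistence bundle (4, 6), a share 1/3 of the remaining income goes to q_1: q_1* = 4 + 1/3·(I − 4p_1 − 6p_2)/p_1.
Discretionary income = 240 − 4·9 − 6·2.4 = 189.6; q_1* = 4 + 1/3·189.6/9 = 11.0222.
At I' = 780: q_1* = 31.0222. Change: 31.0222 − 11.0222 = 20.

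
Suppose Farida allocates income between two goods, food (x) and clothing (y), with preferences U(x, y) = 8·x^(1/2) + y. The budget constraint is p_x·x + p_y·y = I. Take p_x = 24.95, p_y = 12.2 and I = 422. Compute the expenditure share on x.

Thus x* = (4·p_y/p_x)² — independent of I — with the rest of income spent on y.
Plugging in: x* = (4·12.2/24.95)² = 3.8256, y* = 26.7665.
Expenditure on x: 24.95·3.8256 = 95.4485; share = 0.2262.

share on x = 0.2262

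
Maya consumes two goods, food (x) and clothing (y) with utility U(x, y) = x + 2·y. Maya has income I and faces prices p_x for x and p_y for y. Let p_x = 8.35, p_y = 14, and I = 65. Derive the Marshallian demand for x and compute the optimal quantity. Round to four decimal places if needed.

y gives more utility per dollar, so spend all income on y: y* = I/p_y, x* = 0.
Numerically: x* = 0, y* = 4.6429.

x* = 0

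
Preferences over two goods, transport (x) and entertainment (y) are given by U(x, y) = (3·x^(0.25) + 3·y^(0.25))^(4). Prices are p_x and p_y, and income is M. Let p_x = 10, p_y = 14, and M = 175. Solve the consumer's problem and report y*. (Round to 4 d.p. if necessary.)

With the ratio pinned down, the budget gives x* = M/(p_x + p_y·(y/x)) and y* = (y/x)·x*.
Numerically y/x = 0.638503, so x* = 175/(10 + 14·0.638503) = 9.2402 and y* = 0.638503·9.2402 = 5.8999.

y* = 5.8999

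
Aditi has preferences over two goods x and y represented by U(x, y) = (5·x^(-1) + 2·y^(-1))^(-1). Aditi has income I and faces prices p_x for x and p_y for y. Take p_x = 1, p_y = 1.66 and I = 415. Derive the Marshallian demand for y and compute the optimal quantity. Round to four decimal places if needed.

MRS = MU_x/MU_y = (5/2)·(y/x)^(2). Set equal to p_x/p_y.
Hence y/x = ((2/5)·p_x/p_y)^(1/(2)), i.e. raised to the 0.5 power.
With the ratio pinned down, the budget gives x* = I/(p_x + p_y·(y/x)) and y* = (y/x)·x*.
Numerically y/x = 0.490881, so x* = 415/(1 + 1.66·0.490881) = 228.6675 and y* = 0.490881·228.6675 = 112.2485.

y* = 112.2485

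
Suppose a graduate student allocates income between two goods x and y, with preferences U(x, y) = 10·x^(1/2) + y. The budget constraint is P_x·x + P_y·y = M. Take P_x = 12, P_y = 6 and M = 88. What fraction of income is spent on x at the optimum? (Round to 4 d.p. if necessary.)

Set MRS = P_x/P_y: 5·x^(−1/2) = P_x/P_y.
Solve: √x = 5·P_y/P_x, so x*(P_x,P_y) = (5·P_y/P_x)², and y* = (M − P_x·x*)/P_y.
Plugging in: x* = (5·6/12)² = 6.25, y* = 2.1667.
Expenditure on x: 12·6.25 = 75; share = 0.8523.

share on x = 0.8523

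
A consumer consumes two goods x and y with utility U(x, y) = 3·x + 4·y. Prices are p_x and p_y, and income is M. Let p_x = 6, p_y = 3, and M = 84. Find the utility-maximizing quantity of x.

Linear utility — the consumer picks whichever good has higher MU/price: 3/6 = 0.5 vs 4/3 = 1.3333.
y gives more utility per dollar, so spend all income on y: y* = M/p_y, x* = 0.
Numerically: x* = 0, y* = 28.

x* = 0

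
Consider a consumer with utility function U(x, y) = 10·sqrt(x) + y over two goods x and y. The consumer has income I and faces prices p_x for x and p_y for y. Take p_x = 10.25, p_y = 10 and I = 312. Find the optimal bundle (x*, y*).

MU_x = 5/√x, MU_y = 1. Tangency: 5/√x = p_x/p_y.
Solve: √x = 5·p_y/p_x, so x*(p_x,p_y) = (5·p_y/p_x)², and y* = (I − p_x·x*)/p_y.
Plugging in: x* = (5·10/10.25)² = 23.7954, y* = 6.8098.

x* = 23.7954, y* = 6.8098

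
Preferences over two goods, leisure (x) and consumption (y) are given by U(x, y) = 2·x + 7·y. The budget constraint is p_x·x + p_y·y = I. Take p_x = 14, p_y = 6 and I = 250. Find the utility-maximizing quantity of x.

Linear utility — the consumer picks whichever good has higher MU/price: 2/14 = 0.1429 vs 7/6 = 1.1667.
y gives more utility per dollar, so spend all income on y: y* = I/p_y, x* = 0.
Numerically: x* = 0, y* = 41.6667.

x* = 0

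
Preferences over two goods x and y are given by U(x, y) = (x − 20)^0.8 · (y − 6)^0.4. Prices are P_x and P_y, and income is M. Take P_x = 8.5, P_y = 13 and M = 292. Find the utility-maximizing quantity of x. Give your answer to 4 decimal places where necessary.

x* = 23.451

Let x' = x−20, y' = y−6. MRS = 2·y'/x' = P_x/P_y.
Substituting into the budget: x* = 20 + 2/3·(M − 20·P_x − 6·P_y)/P_x, and y* = 6 + 1/3·(…)/P_y.
Discretionary income = 292 − 20·8.5 − 6·13 = 44; x* = 20 + 2/3·44/8.5 = 23.451.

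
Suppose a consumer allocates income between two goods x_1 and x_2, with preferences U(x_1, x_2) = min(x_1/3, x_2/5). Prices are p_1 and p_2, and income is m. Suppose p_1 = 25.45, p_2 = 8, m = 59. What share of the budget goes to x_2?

With perfect complements, no substitution: consume in ratio x_1:x_2 = 3:5.
Budget: p_1·x_1 + p_2·(5/3)·x_1 = m, so (3·p_1 + 5·p_2)·x_1 = 3·m.
Demand: x_1*(p_1,p_2,m) = 3·m/(3·p_1 + 5·p_2), x_2* = 5·m/(3·p_1 + 5·p_2).
Here 3·25.45 + 5·8 = 116.35, giving x_1* = 1.5213 and x_2* = 2.5355.
Expenditure on x_2: 8·2.5355 = 20.2836; share = 0.3438.

share on x_2 = 0.3438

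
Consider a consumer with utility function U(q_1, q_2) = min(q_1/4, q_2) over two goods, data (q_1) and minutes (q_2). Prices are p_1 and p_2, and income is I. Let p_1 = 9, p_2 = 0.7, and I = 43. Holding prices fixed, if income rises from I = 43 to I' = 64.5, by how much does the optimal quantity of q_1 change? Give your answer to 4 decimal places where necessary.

With perfect complements, no substitution: consume in ratio q_1:q_2 = 4:1.
Budget: p_1·q_1 + p_2·(1/4)·q_1 = I, so (4·p_1 + p_2)·q_1 = 4·I.
Demand: q_1*(p_1,p_2,I) = 4·I/(4·p_1 + p_2), q_2* = I/(4·p_1 + p_2).
Here 4·9 + 0.7 = 36.7, giving q_1* = 4.6866.
At I' = 64.5: q_1* = 7.03. Change: 7.03 − 4.6866 = 2.3433.

Δq_1* = 2.3433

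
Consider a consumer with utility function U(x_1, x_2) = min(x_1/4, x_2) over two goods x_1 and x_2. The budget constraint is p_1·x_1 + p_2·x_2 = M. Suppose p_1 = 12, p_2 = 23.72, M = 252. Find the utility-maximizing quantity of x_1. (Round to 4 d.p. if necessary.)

Leontief preferences: the optimum is at the kink where x_1/4 = x_2/1, i.e. x_2 = (1/4)·x_1.
Budget: p_1·x_1 + p_2·(1/4)·x_1 = M, so (4·p_1 + p_2)·x_1 = 4·M.
Demand: x_1*(p_1,p_2,M) = 4·M/(4·p_1 + p_2), x_2* = M/(4·p_1 + p_2).
Here 4·12 + 23.72 = 71.72, giving x_1* = 14.0547.

x_1* = 14.0547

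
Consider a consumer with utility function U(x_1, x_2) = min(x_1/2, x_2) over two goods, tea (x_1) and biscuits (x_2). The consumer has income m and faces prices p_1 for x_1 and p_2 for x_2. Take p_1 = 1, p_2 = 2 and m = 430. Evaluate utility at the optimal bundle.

V = 107.5

Leontief preferences: the optimum is at the kink where x_1/2 = x_2/1, i.e. x_2 = (1/2)·x_1.
Budget: p_1·x_1 + p_2·(1/2)·x_1 = m, so (2·p_1 + p_2)·x_1 = 2·m.
Demand: x_1*(p_1,p_2,m) = 2·m/(2·p_1 + p_2), x_2* = m/(2·p_1 + p_2).
Here 2·1 + 2 = 4, giving x_1* = 215 and x_2* = 107.5.
Utility at the optimum: U(215, 107.5) = 107.5.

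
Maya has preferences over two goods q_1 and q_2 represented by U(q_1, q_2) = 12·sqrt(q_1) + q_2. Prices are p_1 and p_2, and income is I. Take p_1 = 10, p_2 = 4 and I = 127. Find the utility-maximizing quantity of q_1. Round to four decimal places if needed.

MU_q_1 = 6/√q_1, MU_q_2 = 1. Tangency: 6/√q_1 = p_1/p_2.
Thus q_1* = (6·p_2/p_1)² — independent of I — with the rest of income spent on q_2.
Plugging in: q_1* = (6·4/10)² = 5.76.

q_1* = 5.76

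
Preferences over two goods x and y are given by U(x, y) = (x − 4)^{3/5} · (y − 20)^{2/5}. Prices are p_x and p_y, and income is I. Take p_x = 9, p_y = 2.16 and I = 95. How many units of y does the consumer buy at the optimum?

After buying the subsistence bundle (4, 20), a share 0.6 of the remaining income goes to x: x* = 4 + 0.6·(I − 4p_x − 20p_y)/p_x.
Discretionary income = 95 − 4·9 − 20·2.16 = 15.8; y* = 20 + 0.4·15.8/2.16 = 22.9259.

y* = 22.9259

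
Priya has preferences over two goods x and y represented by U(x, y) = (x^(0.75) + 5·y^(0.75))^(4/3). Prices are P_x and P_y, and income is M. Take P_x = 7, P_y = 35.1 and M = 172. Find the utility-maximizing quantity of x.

MU_x ∝ x^(-0.25), MU_y ∝ 5·y^(-0.25), so MRS = (1/5)·(y/x)^(0.25) = P_x/P_y.
Hence y/x = (5·P_x/P_y)^(1/(0.25)), i.e. raised to the 4 power.
Substitute y = (y/x)·x into the budget: x* = M/(P_x + P_y·(y/x)).
Numerically y/x = 0.988653, so x* = 172/(7 + 35.1·0.988653) = 4.1245.

x* = 4.1245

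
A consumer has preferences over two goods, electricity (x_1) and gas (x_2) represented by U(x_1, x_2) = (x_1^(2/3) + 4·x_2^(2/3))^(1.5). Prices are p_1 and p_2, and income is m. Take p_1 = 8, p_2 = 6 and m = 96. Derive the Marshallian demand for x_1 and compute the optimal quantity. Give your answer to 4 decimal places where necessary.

From the CES first-order condition, (1/4)·(x_2/x_1)^(1/3) = p_1/p_2.
Solve for the ratio: x_2/x_1 = [4·p_1/p_2]^(3).
Substitute x_2 = (x_2/x_1)·x_1 into the budget: x_1* = m/(p_1 + p_2·(x_2/x_1)).
Numerically x_2/x_1 = 151.703704, so x_1* = 96/(8 + 6·151.703704) = 0.1045.

x_1* = 0.1045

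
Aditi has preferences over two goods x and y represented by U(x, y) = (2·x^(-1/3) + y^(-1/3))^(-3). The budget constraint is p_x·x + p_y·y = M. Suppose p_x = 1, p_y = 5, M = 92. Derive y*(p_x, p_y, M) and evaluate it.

y* = 8.6601

MRS = MU_x/MU_y = 2·(y/x)^(4/3). Set equal to p_x/p_y.
Solve for the ratio: y/x = [(1/2)·p_x/p_y]^(0.75).
With the ratio pinned down, the budget gives x* = M/(p_x + p_y·(y/x)) and y* = (y/x)·x*.
Numerically y/x = 0.177828, so x* = 92/(1 + 5·0.177828) = 48.6994 and y* = 0.177828·48.6994 = 8.6601.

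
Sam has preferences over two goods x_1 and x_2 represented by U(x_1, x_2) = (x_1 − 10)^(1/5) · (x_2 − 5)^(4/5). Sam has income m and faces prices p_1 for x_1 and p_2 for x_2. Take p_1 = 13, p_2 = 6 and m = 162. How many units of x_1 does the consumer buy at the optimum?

MRS = (1/4)·(x_2−5)/(x_1−10). Tangency with p_1/p_2 gives x_2−5 = 4·(p_1/p_2)·(x_1−10).
After buying the subsistence bundle (10, 5), a share 0.2 of the remaining income goes to x_1: x_1* = 10 + 0.2·(m − 10p_1 − 5p_2)/p_1.
Discretionary income = 162 − 10·13 − 5·6 = 2; x_1* = 10 + 0.2·2/13 = 10.0308.

x_1* = 10.0308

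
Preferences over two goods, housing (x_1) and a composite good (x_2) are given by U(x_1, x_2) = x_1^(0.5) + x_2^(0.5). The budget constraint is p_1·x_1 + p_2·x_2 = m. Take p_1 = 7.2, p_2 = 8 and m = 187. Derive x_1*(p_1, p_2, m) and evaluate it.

Substitute x_2 = (x_2/x_1)·x_1 into the budget: x_1* = m/(p_1 + p_2·(x_2/x_1)).
Numerically x_2/x_1 = 0.81, so x_1* = 187/(7.2 + 8·0.81) = 13.6696.

x_1* = 13.6696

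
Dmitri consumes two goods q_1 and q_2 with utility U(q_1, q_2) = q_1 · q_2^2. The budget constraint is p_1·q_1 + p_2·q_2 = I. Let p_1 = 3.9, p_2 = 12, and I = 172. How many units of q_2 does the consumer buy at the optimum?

q_2* = 9.5556

MU_q_1/MU_q_2 = (q_2)/(2·q_1); tangency sets this equal to p_1/p_2.
Rearranging, p_2·q_2 = 2·p_1·q_1. Substituting into the budget gives p_1·q_1·(1 + 2) = I.
Demand: q_1*(p_1,p_2,I) = 1/3·I/p_1 and q_2* = 2/3·I/p_2.
At p_1=3.9, p_2=12, I=172: q_2* = 2/3·172/12 = 9.5556.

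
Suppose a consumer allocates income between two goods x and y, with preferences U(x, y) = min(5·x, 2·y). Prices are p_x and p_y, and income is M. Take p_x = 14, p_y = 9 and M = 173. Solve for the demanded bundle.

Leontief preferences: the optimum is at the kink where x/2 = y/5, i.e. y = (5/2)·x.
Budget: p_x·x + p_y·(5/2)·x = M, so (2·p_x + 5·p_y)·x = 2·M.
Demand: x*(p_x,p_y,M) = 2·M/(2·p_x + 5·p_y), y* = 5·M/(2·p_x + 5·p_y).
Here 2·14 + 5·9 = 73, giving x* = 4.7397 and y* = 11.8493.

x* = 4.7397, y* = 11.8493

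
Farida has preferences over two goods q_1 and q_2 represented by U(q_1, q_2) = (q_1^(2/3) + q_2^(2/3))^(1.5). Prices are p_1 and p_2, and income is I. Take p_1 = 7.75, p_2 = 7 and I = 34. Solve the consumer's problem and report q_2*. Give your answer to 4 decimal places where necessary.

q_2* = 2.6749

Numerically q_2/q_1 = 1.357097, so q_1* = 34/(7.75 + 7·1.357097) = 1.9711 and q_2* = 1.357097·1.9711 = 2.6749.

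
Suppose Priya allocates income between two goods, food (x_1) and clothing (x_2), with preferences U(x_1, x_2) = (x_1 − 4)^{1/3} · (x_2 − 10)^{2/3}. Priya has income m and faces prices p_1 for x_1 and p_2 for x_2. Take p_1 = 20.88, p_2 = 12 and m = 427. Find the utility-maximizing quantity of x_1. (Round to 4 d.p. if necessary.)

x_1* = 7.5677

Substituting into the budget: x_1* = 4 + 1/3·(m − 4·p_1 − 10·p_2)/p_1, and x_2* = 10 + 2/3·(…)/p_2.
Discretionary income = 427 − 4·20.88 − 10·12 = 223.48; x_1* = 4 + 1/3·223.48/20.88 = 7.5677.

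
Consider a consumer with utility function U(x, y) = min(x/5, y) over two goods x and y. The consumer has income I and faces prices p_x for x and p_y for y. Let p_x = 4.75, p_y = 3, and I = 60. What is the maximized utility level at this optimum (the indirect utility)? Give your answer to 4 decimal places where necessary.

V = 2.243

With perfect complements, no substitution: consume in ratio x:y = 5:1.
Budget: p_x·x + p_y·(1/5)·x = I, so (5·p_x + p_y)·x = 5·I.
Demand: x*(p_x,p_y,I) = 5·I/(5·p_x + p_y), y* = I/(5·p_x + p_y).
Here 5·4.75 + 3 = 26.75, giving x* = 11.215 and y* = 2.243.
Utility at the optimum: U(11.215, 2.243) = 2.243.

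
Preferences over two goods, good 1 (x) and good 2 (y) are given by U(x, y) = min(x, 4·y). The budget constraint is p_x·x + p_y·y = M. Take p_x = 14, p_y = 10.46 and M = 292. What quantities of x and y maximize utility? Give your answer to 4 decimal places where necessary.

Here 4·14 + 10.46 = 66.46, giving x* = 17.5745 and y* = 4.3936.

x* = 17.5745, y* = 4.3936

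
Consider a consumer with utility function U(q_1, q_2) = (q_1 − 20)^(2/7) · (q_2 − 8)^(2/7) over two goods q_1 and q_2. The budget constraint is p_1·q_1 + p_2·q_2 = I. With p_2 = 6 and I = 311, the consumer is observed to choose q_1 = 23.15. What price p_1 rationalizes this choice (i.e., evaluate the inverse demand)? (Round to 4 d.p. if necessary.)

p_1 = 10

MRS = (q_2−8)/(q_1−20). Tangency with p_1/p_2 gives q_2−8 = (p_1/p_2)·(q_1−20).
Substituting into the budget: q_1* = 20 + 0.5·(I − 20·p_1 − 8·p_2)/p_1, and q_2* = 8 + 0.5·(…)/p_2.
Set q_1* = 23.15 in the demand function and solve for p_1: p_1 = 10.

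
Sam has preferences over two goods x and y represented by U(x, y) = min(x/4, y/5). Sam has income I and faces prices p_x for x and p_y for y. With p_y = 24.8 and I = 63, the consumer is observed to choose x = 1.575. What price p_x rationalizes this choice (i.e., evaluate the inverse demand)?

With perfect complements, no substitution: consume in ratio x:y = 4:5.
Budget: p_x·x + p_y·(5/4)·x = I, so (4·p_x + 5·p_y)·x = 4·I.
Demand: x*(p_x,p_y,I) = 4·I/(4·p_x + 5·p_y), y* = 5·I/(4·p_x + 5·p_y).
Set x* = 1.575 in the demand function and solve for p_x: p_x = 9.

p_x = 9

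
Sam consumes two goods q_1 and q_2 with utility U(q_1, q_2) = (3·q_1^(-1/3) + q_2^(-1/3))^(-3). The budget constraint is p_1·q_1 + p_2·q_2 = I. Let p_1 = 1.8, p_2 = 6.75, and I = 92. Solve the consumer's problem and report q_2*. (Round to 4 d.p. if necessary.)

From the CES first-order condition, 3·(q_2/q_1)^(4/3) = p_1/p_2.
Hence q_2/q_1 = ((1/3)·p_1/p_2)^(1/(4/3)), i.e. raised to the 0.75 power.
With the ratio pinned down, the budget gives q_1* = I/(p_1 + p_2·(q_2/q_1)) and q_2* = (q_2/q_1)·q_1*.
Numerically q_2/q_1 = 0.162793, so q_1* = 92/(1.8 + 6.75·0.162793) = 31.7367 and q_2* = 0.162793·31.7367 = 5.1665.

q_2* = 5.1665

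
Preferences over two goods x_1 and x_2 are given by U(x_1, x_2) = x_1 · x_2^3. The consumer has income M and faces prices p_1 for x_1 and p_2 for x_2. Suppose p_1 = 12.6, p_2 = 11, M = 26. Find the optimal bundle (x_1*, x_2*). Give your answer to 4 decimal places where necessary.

The MRS is (1/3)·x_2/x_1. Set MRS = p_1/p_2.
So p_2·x_2 = 3·p_1·x_1; combined with the budget, a share 0.25 of income goes to x_1.
Demand: x_1*(p_1,p_2,M) = 0.25·M/p_1 and x_2* = 0.75·M/p_2.
At p_1=12.6, p_2=11, M=26: x_1* = 0.25·26/12.6 = 0.5159, x_2* = 1.7727.

x_1* = 0.5159, x_2* = 1.7727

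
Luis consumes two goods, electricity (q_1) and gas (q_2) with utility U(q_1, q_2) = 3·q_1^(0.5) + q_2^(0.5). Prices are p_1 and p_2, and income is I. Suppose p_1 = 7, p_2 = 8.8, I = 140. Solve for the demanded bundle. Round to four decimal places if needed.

q_1* = 18.3759, q_2* = 1.2919

MRS = MU_q_1/MU_q_2 = 3·(q_2/q_1)^(0.5). Set equal to p_1/p_2.
Solve for the ratio: q_2/q_1 = [(1/3)·p_1/p_2]^(2).
With the ratio pinned down, the budget gives q_1* = I/(p_1 + p_2·(q_2/q_1)) and q_2* = (q_2/q_1)·q_1*.
Numerically q_2/q_1 = 0.070305, so q_1* = 140/(7 + 8.8·0.070305) = 18.3759 and q_2* = 0.070305·18.3759 = 1.2919.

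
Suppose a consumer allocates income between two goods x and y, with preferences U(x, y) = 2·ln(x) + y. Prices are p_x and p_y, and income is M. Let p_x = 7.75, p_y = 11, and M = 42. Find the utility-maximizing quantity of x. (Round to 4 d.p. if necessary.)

x* = 2.8387

Set MRS = p_x/p_y: (2/x)/1 = p_x/p_y.
So x*(p_x,p_y) = 2·p_y/p_x, independent of income; and y* = (M − 2·p_y)/p_y.
At the given prices: x* = 2·11/7.75 = 2.8387.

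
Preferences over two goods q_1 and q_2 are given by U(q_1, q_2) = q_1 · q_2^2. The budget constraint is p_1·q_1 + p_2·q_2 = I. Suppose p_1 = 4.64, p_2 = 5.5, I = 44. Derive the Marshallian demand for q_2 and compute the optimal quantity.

q_2* = 5.3333

MU_q_1/MU_q_2 = (q_2)/(2·q_1); tangency sets this equal to p_1/p_2.
So p_2·q_2 = 2·p_1·q_1; combined with the budget, a share 1/3 of income goes to q_1.
Demand: q_1*(p_1,p_2,I) = 1/3·I/p_1 and q_2* = 2/3·I/p_2.
At p_1=4.64, p_2=5.5, I=44: q_2* = 2/3·44/5.5 = 5.3333.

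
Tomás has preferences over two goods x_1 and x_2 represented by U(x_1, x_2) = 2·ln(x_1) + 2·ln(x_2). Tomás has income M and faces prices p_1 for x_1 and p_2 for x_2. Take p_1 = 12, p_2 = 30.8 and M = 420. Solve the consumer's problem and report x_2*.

MU_x_1/MU_x_2 = (2·x_2)/(2·x_1); tangency sets this equal to p_1/p_2.
So 2·p_2·x_2 = 2·p_1·x_1; combined with the budget, a share 0.5 of income goes to x_1.
Demand: x_1*(p_1,p_2,M) = 0.5·M/p_1 and x_2* = 0.5·M/p_2.
At p_1=12, p_2=30.8, M=420: x_2* = 0.5·420/30.8 = 6.8182.

x_2* = 6.8182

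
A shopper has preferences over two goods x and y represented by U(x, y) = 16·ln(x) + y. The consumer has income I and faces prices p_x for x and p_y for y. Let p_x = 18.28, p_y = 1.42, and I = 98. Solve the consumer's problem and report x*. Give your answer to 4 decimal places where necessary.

MU_x = 16/x, MU_y = 1. Tangency: 16/x = p_x/p_y.
So x*(p_x,p_y) = 16·p_y/p_x, independent of income; and y* = (I − 16·p_y)/p_y.
At the given prices: x* = 16·1.42/18.28 = 1.2429.

x* = 1.2429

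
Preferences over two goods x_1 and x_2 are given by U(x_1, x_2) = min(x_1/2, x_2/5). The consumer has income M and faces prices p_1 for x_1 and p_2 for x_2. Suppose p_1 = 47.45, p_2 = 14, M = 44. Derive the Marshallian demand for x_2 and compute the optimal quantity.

x_2* = 1.3341

Leontief preferences: the optimum is at the kink where x_1/2 = x_2/5, i.e. x_2 = (5/2)·x_1.
Budget: p_1·x_1 + p_2·(5/2)·x_1 = M, so (2·p_1 + 5·p_2)·x_1 = 2·M.
Demand: x_1*(p_1,p_2,M) = 2·M/(2·p_1 + 5·p_2), x_2* = 5·M/(2·p_1 + 5·p_2).
Here 2·47.45 + 5·14 = 164.9, giving x_2* = 1.3341.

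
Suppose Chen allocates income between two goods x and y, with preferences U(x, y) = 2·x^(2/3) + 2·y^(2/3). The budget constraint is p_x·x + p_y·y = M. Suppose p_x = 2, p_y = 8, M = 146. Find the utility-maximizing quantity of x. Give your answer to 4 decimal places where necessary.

MU_x ∝ 2·x^(-1/3), MU_y ∝ 2·y^(-1/3), so MRS = (y/x)^(1/3) = p_x/p_y.
Solve for the ratio: y/x = [p_x/p_y]^(3).
With the ratio pinned down, the budget gives x* = M/(p_x + p_y·(y/x)) and y* = (y/x)·x*.
Numerically y/x = 0.015625, so x* = 146/(2 + 8·0.015625) = 68.7059.

x* = 68.7059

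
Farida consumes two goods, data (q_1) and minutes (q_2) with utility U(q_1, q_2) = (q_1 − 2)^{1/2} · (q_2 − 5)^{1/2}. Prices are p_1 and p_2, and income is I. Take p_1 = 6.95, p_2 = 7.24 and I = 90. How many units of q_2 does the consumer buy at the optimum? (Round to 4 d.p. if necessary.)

After buying the subsistence bundle (2, 5), a share 0.5 of the remaining income goes to q_1: q_1* = 2 + 0.5·(I − 2p_1 − 5p_2)/p_1.
Discretionary income = 90 − 2·6.95 − 5·7.24 = 39.9; q_2* = 5 + 0.5·39.9/7.24 = 7.7555.

q_2* = 7.7555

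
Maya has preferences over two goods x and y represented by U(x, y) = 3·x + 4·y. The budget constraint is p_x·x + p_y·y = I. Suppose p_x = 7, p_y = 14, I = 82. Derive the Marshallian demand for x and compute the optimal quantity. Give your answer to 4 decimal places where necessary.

x* = 11.7143

Linear utility — the consumer picks whichever good has higher MU/price: 3/7 = 0.4286 vs 4/14 = 0.2857.
x gives more utility per dollar, so spend all income on x: x* = I/p_x, y* = 0.
Numerically: x* = 11.7143, y* = 0.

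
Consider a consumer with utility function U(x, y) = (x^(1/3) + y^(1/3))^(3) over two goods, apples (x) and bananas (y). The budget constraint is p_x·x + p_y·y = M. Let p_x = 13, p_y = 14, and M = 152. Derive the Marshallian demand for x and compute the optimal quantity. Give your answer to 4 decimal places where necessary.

x* = 5.9545

MRS = MU_x/MU_y = (y/x)^(2/3). Set equal to p_x/p_y.
Solve for the ratio: y/x = [p_x/p_y]^(1.5).
With the ratio pinned down, the budget gives x* = M/(p_x + p_y·(y/x)) and y* = (y/x)·x*.
Numerically y/x = 0.894794, so x* = 152/(13 + 14·0.894794) = 5.9545.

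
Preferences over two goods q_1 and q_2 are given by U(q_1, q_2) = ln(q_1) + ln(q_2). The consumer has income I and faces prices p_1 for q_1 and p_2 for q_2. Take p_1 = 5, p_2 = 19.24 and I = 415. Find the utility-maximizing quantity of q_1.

Tangency: MRS = q_2/q_1 = p_1/p_2.
Rearranging, p_2·q_2 = p_1·q_1. Substituting into the budget gives p_1·q_1·(1 + 1) = I.
Demand: q_1*(p_1,p_2,I) = 0.5·I/p_1 and q_2* = 0.5·I/p_2.
At p_1=5, p_2=19.24, I=415: q_1* = 0.5·415/5 = 41.5.

q_1* = 41.5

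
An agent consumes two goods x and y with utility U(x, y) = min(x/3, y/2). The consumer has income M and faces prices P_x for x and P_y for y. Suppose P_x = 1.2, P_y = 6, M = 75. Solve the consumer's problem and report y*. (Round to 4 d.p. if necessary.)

Leontief preferences: the optimum is at the kink where x/3 = y/2, i.e. y = (2/3)·x.
Budget: P_x·x + P_y·(2/3)·x = M, so (3·P_x + 2·P_y)·x = 3·M.
Demand: x*(P_x,P_y,M) = 3·M/(3·P_x + 2·P_y), y* = 2·M/(3·P_x + 2·P_y).
Here 3·1.2 + 2·6 = 15.6, giving y* = 9.6154.

y* = 9.6154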